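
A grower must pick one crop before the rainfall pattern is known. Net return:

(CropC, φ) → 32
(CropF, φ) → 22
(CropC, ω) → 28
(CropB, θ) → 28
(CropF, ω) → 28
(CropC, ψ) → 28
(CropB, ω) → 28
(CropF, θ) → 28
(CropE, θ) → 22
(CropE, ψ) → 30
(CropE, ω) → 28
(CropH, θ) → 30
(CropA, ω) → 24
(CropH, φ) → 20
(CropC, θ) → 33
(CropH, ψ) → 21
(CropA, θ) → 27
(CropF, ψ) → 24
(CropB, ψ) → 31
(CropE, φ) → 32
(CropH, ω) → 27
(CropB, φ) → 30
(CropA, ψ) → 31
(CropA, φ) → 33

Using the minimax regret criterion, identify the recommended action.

Column bests: θ=33, φ=33, ψ=31, ω=28.
CropC regrets: 0, 1, 3, 0 → max 3
CropH regrets: 3, 13, 10, 1 → max 13
CropB regrets: 5, 3, 0, 0 → max 5
CropA regrets: 6, 0, 0, 4 → max 6
CropE regrets: 11, 1, 1, 0 → max 11
CropF regrets: 5, 11, 7, 0 → max 11
Smallest max regret = 3 → CropC.

CropC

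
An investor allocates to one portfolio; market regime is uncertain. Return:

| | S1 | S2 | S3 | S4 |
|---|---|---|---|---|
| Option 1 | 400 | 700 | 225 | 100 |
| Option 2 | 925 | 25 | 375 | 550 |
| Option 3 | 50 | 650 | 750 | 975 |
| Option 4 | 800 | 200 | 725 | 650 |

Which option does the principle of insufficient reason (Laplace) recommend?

Option 3

Row averages: Option 1=356.25, Option 2=468.75, Option 3=606.25, Option 4=593.75
Highest average = 606.25 → Option 3.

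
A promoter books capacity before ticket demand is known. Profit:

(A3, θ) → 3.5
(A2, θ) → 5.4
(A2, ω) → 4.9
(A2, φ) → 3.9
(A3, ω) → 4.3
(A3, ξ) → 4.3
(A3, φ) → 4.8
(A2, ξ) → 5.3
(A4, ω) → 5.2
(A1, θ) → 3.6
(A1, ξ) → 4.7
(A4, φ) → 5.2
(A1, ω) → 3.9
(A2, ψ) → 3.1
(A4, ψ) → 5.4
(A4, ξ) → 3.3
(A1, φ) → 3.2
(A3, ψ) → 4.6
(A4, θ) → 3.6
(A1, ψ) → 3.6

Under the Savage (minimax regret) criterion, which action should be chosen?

Column bests: θ=5.4, φ=5.2, ψ=5.4, ω=5.2, ξ=5.3.
A1 regrets: 1.8, 2.0, 1.8, 1.3, 0.6 → max 2.0
A2 regrets: 0.0, 1.3, 2.3, 0.3, 0.0 → max 2.3
A3 regrets: 1.9, 0.4, 0.8, 0.9, 1.0 → max 1.9
A4 regrets: 1.8, 0.0, 0.0, 0.0, 2.0 → max 2.0
Smallest max regret = 1.9 → A3.

A3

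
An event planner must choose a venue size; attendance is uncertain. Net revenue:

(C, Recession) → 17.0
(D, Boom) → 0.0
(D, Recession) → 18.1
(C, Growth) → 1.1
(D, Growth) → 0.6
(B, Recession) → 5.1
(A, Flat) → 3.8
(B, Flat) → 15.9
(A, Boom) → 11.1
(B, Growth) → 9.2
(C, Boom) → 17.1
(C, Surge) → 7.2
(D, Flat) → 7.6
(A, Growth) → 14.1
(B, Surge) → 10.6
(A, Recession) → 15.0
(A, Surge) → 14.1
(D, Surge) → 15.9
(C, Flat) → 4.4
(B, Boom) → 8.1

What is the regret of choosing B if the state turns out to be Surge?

Best payoff under Surge is 15.9.
Regret = 15.9 − 10.6 = 5.3.

5.3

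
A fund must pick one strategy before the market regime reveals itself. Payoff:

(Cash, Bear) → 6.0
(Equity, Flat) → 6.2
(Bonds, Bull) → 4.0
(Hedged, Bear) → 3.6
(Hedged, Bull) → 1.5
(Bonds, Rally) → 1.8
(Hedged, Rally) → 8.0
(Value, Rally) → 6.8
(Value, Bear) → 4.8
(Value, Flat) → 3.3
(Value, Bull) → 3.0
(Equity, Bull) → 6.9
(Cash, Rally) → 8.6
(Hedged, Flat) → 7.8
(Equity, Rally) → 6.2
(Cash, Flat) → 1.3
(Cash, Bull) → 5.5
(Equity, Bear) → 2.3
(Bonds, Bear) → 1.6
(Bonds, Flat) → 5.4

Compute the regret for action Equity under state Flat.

Best payoff under Flat is 7.8.
Regret = 7.8 − 6.2 = 1.6.

1.6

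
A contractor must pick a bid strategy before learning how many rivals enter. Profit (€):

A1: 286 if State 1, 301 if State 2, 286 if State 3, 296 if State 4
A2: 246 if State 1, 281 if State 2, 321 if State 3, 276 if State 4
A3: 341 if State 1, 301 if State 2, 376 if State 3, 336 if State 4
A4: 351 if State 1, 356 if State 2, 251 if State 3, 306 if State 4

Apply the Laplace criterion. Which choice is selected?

A3

Row averages: A1=292.25, A2=281, A3=338.5, A4=316
Highest average = 338.5 → A3.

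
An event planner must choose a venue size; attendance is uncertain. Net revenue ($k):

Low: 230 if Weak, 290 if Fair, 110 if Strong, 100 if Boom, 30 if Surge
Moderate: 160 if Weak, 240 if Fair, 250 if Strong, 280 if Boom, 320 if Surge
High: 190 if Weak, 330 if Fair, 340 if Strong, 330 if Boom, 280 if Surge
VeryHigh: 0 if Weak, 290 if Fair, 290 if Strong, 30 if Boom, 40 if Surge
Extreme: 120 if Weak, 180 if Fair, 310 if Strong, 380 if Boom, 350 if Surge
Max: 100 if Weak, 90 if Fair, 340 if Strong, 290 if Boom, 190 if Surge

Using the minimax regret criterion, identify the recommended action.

High

Column bests: Weak=230, Fair=330, Strong=340, Boom=380, Surge=350.
Low regrets: 0, 40, 230, 280, 320 → max 320
Moderate regrets: 70, 90, 90, 100, 30 → max 100
High regrets: 40, 0, 0, 50, 70 → max 70
VeryHigh regrets: 230, 40, 50, 350, 310 → max 350
Extreme regrets: 110, 150, 30, 0, 0 → max 150
Max regrets: 130, 240, 0, 90, 160 → max 240
Smallest max regret = 70 → High.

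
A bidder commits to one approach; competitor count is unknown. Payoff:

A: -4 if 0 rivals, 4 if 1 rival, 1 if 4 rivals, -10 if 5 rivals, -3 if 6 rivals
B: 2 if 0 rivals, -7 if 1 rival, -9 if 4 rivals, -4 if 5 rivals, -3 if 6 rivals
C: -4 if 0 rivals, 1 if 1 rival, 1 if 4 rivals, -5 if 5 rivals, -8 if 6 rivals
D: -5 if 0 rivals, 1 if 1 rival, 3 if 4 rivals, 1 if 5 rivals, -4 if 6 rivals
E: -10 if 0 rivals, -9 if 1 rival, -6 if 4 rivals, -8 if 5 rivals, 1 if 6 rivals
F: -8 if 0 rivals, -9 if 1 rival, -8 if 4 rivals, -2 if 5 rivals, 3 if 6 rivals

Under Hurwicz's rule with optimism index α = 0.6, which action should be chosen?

D

A: 0.6·4 + 0.4·(-10) = -1.6
B: 0.6·2 + 0.4·(-9) = -2.4
C: 0.6·1 + 0.4·(-8) = -2.6
D: 0.6·3 + 0.4·(-5) = -0.2
E: 0.6·1 + 0.4·(-10) = -3.4
F: 0.6·3 + 0.4·(-9) = -1.8
Highest Hurwicz score = -0.2 → D.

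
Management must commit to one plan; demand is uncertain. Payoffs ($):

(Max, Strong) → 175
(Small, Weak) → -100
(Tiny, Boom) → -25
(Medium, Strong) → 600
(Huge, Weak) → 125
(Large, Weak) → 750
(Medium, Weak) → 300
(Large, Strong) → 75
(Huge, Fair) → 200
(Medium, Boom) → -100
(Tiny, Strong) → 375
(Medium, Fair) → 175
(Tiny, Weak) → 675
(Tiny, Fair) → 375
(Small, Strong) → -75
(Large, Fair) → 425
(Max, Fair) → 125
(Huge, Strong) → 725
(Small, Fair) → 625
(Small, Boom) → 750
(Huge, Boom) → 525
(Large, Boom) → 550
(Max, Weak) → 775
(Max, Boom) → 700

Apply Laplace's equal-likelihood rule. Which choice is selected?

Row averages: Tiny=350, Small=300, Medium=243.75, Large=450, Huge=393.75, Max=443.75
Highest average = 450 → Large.

Large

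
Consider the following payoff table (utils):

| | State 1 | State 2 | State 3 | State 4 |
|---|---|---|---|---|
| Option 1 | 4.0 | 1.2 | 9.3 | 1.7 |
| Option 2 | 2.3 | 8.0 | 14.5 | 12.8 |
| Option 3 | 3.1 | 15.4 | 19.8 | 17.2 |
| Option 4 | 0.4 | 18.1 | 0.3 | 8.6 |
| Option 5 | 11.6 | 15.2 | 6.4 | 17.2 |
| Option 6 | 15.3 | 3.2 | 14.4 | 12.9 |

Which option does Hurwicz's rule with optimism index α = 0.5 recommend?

Option 5

Option 1: 0.5·9.3 + 0.5·1.2 = 5.25
Option 2: 0.5·14.5 + 0.5·2.3 = 8.4
Option 3: 0.5·19.8 + 0.5·3.1 = 11.45
Option 4: 0.5·18.1 + 0.5·0.3 = 9.2
Option 5: 0.5·17.2 + 0.5·6.4 = 11.8
Option 6: 0.5·15.3 + 0.5·3.2 = 9.25
Highest Hurwicz score = 11.8 → Option 5.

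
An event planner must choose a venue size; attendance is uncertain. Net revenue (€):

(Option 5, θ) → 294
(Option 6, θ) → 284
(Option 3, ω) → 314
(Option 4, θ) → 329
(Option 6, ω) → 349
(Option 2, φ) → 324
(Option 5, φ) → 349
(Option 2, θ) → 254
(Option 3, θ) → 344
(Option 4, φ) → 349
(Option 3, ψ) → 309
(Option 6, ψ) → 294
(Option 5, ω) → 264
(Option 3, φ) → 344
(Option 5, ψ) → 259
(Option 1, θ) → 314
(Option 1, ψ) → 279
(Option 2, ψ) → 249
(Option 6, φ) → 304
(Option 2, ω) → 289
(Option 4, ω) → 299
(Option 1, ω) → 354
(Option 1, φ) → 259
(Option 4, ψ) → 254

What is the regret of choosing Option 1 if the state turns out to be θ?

Best payoff under θ is 344.
Regret = 344 − 314 = 30.

30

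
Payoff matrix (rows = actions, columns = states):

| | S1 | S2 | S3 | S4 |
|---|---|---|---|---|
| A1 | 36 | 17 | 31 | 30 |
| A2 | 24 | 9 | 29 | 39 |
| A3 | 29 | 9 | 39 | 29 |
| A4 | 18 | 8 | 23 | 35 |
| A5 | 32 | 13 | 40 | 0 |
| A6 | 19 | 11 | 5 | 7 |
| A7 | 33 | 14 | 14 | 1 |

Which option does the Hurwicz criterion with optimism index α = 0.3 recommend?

A1

A1: 0.3·36 + 0.7·17 = 22.7
A2: 0.3·39 + 0.7·9 = 18
A3: 0.3·39 + 0.7·9 = 18
A4: 0.3·35 + 0.7·8 = 16.1
A5: 0.3·40 + 0.7·0 = 12
A6: 0.3·19 + 0.7·5 = 9.2
A7: 0.3·33 + 0.7·1 = 10.6
Highest Hurwicz score = 22.7 → A1.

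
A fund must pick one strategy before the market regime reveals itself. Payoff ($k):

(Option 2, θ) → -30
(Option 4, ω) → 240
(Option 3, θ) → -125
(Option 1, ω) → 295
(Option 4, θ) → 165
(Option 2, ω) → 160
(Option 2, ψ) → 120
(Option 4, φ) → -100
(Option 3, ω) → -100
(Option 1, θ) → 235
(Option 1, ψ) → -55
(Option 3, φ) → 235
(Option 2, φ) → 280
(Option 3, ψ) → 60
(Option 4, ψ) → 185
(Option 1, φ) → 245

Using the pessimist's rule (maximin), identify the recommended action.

Option 2

Row minima: Option 1=-55, Option 2=-30, Option 3=-125, Option 4=-100
Best worst-case = -30 → Option 2.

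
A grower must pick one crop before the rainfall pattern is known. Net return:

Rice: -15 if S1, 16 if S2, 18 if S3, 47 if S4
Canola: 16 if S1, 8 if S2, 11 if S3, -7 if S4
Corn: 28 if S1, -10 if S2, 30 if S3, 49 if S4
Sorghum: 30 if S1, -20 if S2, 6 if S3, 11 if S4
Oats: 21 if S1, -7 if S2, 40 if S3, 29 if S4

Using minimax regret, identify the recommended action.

Oats

Column bests: S1=30, S2=16, S3=40, S4=49.
Rice regrets: 45, 0, 22, 2 → max 45
Canola regrets: 14, 8, 29, 56 → max 56
Corn regrets: 2, 26, 10, 0 → max 26
Sorghum regrets: 0, 36, 34, 38 → max 38
Oats regrets: 9, 23, 0, 20 → max 23
Smallest max regret = 23 → Oats.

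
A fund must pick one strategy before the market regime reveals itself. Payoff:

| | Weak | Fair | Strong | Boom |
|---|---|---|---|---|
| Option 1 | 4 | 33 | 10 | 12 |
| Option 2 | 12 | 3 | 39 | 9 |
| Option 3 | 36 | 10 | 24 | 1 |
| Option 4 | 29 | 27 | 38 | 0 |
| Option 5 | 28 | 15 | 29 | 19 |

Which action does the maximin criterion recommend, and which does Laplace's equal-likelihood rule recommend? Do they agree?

Row minima: Option 1=4, Option 2=3, Option 3=1, Option 4=0, Option 5=15
Best worst-case = 15 → Option 5.
Row averages: Option 1=14.75, Option 2=15.75, Option 3=17.75, Option 4=23.5, Option 5=22.75
Highest average = 23.5 → Option 4.

maximin → Option 5; laplace → Option 4 (disagree)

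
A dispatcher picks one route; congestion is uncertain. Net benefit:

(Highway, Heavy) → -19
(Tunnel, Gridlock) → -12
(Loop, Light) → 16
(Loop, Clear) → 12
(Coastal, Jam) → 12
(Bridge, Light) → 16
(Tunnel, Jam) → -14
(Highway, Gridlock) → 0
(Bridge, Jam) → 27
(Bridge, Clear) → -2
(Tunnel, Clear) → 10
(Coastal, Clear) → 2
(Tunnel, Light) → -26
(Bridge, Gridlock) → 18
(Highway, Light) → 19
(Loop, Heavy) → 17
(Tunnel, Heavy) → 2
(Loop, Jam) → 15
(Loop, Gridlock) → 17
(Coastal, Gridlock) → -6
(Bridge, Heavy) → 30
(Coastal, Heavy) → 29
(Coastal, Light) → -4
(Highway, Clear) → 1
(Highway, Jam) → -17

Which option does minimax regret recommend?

Loop

Column bests: Clear=12, Light=19, Heavy=30, Jam=27, Gridlock=18.
Coastal regrets: 10, 23, 1, 15, 24 → max 24
Highway regrets: 11, 0, 49, 44, 18 → max 49
Bridge regrets: 14, 3, 0, 0, 0 → max 14
Tunnel regrets: 2, 45, 28, 41, 30 → max 45
Loop regrets: 0, 3, 13, 12, 1 → max 13
Smallest max regret = 13 → Loop.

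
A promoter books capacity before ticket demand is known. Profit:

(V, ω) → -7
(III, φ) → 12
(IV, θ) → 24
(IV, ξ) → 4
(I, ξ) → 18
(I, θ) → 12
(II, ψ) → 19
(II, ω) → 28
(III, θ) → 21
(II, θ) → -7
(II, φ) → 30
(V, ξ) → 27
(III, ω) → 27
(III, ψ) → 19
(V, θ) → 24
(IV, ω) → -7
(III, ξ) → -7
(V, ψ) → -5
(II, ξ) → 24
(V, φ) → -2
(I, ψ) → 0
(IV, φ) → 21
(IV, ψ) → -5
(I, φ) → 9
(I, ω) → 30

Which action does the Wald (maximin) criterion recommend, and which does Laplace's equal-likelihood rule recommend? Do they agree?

maximin → I; laplace → II (disagree)

Row minima: I=0, II=-7, III=-7, IV=-7, V=-7
Best worst-case = 0 → I.
Row averages: I=13.8, II=18.8, III=14.4, IV=7.4, V=7.4
Highest average = 18.8 → II.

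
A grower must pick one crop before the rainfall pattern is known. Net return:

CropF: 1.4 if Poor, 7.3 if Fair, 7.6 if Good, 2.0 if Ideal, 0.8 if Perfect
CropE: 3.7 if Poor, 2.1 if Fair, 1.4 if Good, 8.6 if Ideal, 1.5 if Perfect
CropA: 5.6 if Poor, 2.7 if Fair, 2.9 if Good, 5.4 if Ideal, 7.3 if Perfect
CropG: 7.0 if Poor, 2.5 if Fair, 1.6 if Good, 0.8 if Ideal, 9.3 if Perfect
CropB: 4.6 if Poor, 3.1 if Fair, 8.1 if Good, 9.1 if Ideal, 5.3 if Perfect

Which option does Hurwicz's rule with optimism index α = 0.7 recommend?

CropB

CropF: 0.7·7.6 + 0.3·0.8 = 5.56
CropE: 0.7·8.6 + 0.3·1.4 = 6.44
CropA: 0.7·7.3 + 0.3·2.7 = 5.92
CropG: 0.7·9.3 + 0.3·0.8 = 6.75
CropB: 0.7·9.1 + 0.3·3.1 = 7.3
Highest Hurwicz score = 7.3 → CropB.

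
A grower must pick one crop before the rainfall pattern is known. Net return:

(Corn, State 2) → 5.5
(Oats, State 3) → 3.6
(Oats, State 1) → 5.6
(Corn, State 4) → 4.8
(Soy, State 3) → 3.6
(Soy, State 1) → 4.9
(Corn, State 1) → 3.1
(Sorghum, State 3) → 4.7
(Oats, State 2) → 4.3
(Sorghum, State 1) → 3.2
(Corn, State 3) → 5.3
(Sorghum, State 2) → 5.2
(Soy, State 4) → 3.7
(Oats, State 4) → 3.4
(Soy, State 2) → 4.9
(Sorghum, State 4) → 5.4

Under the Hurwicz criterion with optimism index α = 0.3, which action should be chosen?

Sorghum: 0.3·5.4 + 0.7·3.2 = 3.86
Corn: 0.3·5.5 + 0.7·3.1 = 3.82
Oats: 0.3·5.6 + 0.7·3.4 = 4.06
Soy: 0.3·4.9 + 0.7·3.6 = 3.99
Highest Hurwicz score = 4.06 → Oats.

Oats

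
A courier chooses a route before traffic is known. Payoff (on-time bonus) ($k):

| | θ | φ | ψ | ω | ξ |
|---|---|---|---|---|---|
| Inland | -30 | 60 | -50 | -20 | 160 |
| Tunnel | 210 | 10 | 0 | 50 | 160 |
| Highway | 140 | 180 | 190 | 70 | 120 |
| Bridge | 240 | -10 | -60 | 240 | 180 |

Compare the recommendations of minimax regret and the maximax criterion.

Column bests: θ=240, φ=180, ψ=190, ω=240, ξ=180.
Inland regrets: 270, 120, 240, 260, 20 → max 270
Tunnel regrets: 30, 170, 190, 190, 20 → max 190
Highway regrets: 100, 0, 0, 170, 60 → max 170
Bridge regrets: 0, 190, 250, 0, 0 → max 250
Smallest max regret = 170 → Highway.
Row maxima: Inland=160, Tunnel=210, Highway=190, Bridge=240
Best best-case = 240 → Bridge.

minimax regret → Highway; maximax → Bridge (disagree)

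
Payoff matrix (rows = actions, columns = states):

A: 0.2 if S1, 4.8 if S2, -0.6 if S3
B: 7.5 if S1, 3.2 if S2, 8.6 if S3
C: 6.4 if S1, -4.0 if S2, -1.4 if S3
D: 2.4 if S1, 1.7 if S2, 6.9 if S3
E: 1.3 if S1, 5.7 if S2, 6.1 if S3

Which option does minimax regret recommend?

Column bests: S1=7.5, S2=5.7, S3=8.6.
A regrets: 7.3, 0.9, 9.2 → max 9.2
B regrets: 0.0, 2.5, 0.0 → max 2.5
C regrets: 1.1, 9.7, 10.0 → max 10.0
D regrets: 5.1, 4.0, 1.7 → max 5.1
E regrets: 6.2, 0.0, 2.5 → max 6.2
Smallest max regret = 2.5 → B.

B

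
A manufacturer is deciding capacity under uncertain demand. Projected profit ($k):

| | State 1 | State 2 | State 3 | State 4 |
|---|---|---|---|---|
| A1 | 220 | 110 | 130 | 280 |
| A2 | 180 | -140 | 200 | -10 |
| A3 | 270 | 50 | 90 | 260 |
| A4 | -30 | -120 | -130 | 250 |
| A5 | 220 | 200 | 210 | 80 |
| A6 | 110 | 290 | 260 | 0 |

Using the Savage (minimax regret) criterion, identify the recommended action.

A1

Column bests: State 1=270, State 2=290, State 3=260, State 4=280.
A1 regrets: 50, 180, 130, 0 → max 180
A2 regrets: 90, 430, 60, 290 → max 430
A3 regrets: 0, 240, 170, 20 → max 240
A4 regrets: 300, 410, 390, 30 → max 410
A5 regrets: 50, 90, 50, 200 → max 200
A6 regrets: 160, 0, 0, 280 → max 280
Smallest max regret = 180 → A1.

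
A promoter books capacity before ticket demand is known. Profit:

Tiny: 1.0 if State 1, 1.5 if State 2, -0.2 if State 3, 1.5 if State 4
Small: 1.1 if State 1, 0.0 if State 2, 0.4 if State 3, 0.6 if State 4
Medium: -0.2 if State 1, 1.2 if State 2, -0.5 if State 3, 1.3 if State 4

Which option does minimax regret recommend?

Tiny

Column bests: State 1=1.1, State 2=1.5, State 3=0.4, State 4=1.5.
Tiny regrets: 0.1, 0.0, 0.6, 0.0 → max 0.6
Small regrets: 0.0, 1.5, 0.0, 0.9 → max 1.5
Medium regrets: 1.3, 0.3, 0.9, 0.2 → max 1.3
Smallest max regret = 0.6 → Tiny.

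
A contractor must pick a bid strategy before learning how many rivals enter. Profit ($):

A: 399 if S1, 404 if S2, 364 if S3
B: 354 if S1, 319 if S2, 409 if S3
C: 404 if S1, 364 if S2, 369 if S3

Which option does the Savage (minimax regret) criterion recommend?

C

Column bests: S1=404, S2=404, S3=409.
A regrets: 5, 0, 45 → max 45
B regrets: 50, 85, 0 → max 85
C regrets: 0, 40, 40 → max 40
Smallest max regret = 40 → C.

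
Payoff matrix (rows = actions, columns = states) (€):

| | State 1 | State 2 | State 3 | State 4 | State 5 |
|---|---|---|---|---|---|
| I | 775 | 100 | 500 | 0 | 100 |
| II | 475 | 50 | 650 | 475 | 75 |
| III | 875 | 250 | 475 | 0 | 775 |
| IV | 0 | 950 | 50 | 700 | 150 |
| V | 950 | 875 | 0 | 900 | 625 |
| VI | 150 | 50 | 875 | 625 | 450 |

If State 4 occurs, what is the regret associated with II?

425

Best payoff under State 4 is 900.
Regret = 900 − 475 = 425.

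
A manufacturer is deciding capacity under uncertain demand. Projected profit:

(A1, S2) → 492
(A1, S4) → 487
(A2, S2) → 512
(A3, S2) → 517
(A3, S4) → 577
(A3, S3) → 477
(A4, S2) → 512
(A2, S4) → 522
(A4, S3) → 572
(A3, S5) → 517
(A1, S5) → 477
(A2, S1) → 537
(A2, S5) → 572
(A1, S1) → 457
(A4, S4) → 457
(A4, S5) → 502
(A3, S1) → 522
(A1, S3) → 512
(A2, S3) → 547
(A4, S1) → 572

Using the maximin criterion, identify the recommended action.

A2

Row minima: A1=457, A2=512, A3=477, A4=457
Best worst-case = 512 → A2.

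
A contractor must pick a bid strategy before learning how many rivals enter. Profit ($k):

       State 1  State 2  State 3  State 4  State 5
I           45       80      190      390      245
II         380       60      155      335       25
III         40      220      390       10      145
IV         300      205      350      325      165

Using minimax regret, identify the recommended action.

IV

Column bests: State 1=380, State 2=220, State 3=390, State 4=390, State 5=245.
I regrets: 335, 140, 200, 0, 0 → max 335
II regrets: 0, 160, 235, 55, 220 → max 235
III regrets: 340, 0, 0, 380, 100 → max 380
IV regrets: 80, 15, 40, 65, 80 → max 80
Smallest max regret = 80 → IV.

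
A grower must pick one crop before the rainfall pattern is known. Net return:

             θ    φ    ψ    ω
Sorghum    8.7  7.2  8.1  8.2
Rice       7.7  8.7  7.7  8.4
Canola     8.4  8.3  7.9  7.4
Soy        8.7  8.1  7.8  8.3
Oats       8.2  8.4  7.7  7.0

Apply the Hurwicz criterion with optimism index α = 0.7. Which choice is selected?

Sorghum: 0.7·8.7 + 0.3·7.2 = 8.25
Rice: 0.7·8.7 + 0.3·7.7 = 8.4
Canola: 0.7·8.4 + 0.3·7.4 = 8.1
Soy: 0.7·8.7 + 0.3·7.8 = 8.43
Oats: 0.7·8.4 + 0.3·7.0 = 7.98
Highest Hurwicz score = 8.43 → Soy.

Soy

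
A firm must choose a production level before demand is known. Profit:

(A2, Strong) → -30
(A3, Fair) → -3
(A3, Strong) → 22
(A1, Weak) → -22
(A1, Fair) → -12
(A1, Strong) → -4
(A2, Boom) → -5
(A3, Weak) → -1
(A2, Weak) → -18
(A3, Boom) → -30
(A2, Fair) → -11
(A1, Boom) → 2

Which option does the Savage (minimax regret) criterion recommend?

Column bests: Weak=-1, Fair=-3, Strong=22, Boom=2.
A1 regrets: 21, 9, 26, 0 → max 26
A2 regrets: 17, 8, 52, 7 → max 52
A3 regrets: 0, 0, 0, 32 → max 32
Smallest max regret = 26 → A1.

A1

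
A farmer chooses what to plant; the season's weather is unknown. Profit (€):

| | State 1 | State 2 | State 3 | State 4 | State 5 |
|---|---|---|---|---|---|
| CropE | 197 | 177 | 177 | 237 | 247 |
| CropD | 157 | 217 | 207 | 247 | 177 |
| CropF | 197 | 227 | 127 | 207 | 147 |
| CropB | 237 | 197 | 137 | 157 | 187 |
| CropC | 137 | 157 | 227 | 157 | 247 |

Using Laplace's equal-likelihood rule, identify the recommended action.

CropE

Row averages: CropE=207, CropD=201, CropF=181, CropB=183, CropC=185
Highest average = 207 → CropE.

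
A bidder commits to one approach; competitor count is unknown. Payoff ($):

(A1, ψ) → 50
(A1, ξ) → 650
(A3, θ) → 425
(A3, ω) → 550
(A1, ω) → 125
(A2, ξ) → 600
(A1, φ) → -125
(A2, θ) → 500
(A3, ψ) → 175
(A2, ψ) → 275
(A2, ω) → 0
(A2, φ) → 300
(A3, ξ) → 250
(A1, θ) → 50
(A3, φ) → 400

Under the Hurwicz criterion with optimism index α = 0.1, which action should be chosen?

A3

A1: 0.1·650 + 0.9·(-125) = -47.5
A2: 0.1·600 + 0.9·0 = 60
A3: 0.1·550 + 0.9·175 = 212.5
Highest Hurwicz score = 212.5 → A3.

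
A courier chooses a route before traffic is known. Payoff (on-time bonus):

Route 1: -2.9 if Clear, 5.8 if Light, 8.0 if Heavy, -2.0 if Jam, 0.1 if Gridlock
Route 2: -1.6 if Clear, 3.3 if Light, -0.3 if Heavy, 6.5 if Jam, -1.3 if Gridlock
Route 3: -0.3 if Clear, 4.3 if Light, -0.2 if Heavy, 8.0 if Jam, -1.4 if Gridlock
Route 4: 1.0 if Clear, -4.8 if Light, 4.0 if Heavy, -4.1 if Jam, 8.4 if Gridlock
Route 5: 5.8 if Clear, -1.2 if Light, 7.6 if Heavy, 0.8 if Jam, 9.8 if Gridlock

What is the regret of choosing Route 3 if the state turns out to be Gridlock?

11.2

Best payoff under Gridlock is 9.8.
Regret = 9.8 − (-1.4) = 11.2.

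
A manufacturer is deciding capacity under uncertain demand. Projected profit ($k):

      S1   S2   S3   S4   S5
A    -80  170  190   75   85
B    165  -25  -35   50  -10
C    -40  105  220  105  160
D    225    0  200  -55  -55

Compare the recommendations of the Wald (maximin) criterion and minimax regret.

maximin → B; minimax regret → D (disagree)

Row minima: A=-80, B=-35, C=-40, D=-55
Best worst-case = -35 → B.
Column bests: S1=225, S2=170, S3=220, S4=105, S5=160.
A regrets: 305, 0, 30, 30, 75 → max 305
B regrets: 60, 195, 255, 55, 170 → max 255
C regrets: 265, 65, 0, 0, 0 → max 265
D regrets: 0, 170, 20, 160, 215 → max 215
Smallest max regret = 215 → D.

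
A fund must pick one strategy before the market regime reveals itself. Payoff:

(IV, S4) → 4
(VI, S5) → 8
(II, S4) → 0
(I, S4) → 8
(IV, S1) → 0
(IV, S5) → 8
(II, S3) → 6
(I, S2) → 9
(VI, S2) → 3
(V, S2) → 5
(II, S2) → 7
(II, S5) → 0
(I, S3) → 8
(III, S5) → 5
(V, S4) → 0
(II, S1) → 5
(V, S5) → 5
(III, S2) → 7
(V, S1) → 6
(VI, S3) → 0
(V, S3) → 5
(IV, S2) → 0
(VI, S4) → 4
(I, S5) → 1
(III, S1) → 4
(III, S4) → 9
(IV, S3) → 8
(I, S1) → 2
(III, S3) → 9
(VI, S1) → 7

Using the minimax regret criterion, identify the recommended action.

III

Column bests: S1=7, S2=9, S3=9, S4=9, S5=8.
I regrets: 5, 0, 1, 1, 7 → max 7
II regrets: 2, 2, 3, 9, 8 → max 9
III regrets: 3, 2, 0, 0, 3 → max 3
IV regrets: 7, 9, 1, 5, 0 → max 9
V regrets: 1, 4, 4, 9, 3 → max 9
VI regrets: 0, 6, 9, 5, 0 → max 9
Smallest max regret = 3 → III.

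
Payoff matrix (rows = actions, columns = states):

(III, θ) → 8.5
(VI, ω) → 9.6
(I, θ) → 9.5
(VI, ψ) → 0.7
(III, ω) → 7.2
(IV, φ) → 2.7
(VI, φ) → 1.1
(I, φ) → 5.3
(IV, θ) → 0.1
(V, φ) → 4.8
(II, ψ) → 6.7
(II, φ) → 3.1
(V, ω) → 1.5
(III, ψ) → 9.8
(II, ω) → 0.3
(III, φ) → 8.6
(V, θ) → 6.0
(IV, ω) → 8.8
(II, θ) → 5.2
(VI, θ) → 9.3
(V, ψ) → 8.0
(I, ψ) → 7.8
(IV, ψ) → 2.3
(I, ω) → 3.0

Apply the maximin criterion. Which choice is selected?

III

Row minima: I=3.0, II=0.3, III=7.2, IV=0.1, V=1.5, VI=0.7
Best worst-case = 7.2 → III.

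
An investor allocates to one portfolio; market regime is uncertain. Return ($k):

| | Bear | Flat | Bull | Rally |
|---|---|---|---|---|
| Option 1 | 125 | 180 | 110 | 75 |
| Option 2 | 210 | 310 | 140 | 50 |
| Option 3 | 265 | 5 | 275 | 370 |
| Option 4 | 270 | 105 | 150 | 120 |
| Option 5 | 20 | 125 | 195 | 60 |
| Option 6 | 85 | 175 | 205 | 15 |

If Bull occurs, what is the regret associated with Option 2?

Best payoff under Bull is 275.
Regret = 275 − 140 = 135.

135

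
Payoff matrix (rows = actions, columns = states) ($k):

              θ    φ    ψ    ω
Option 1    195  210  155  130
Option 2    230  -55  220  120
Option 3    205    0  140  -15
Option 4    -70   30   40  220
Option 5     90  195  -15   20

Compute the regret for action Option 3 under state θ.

Best payoff under θ is 230.
Regret = 230 − 205 = 25.

25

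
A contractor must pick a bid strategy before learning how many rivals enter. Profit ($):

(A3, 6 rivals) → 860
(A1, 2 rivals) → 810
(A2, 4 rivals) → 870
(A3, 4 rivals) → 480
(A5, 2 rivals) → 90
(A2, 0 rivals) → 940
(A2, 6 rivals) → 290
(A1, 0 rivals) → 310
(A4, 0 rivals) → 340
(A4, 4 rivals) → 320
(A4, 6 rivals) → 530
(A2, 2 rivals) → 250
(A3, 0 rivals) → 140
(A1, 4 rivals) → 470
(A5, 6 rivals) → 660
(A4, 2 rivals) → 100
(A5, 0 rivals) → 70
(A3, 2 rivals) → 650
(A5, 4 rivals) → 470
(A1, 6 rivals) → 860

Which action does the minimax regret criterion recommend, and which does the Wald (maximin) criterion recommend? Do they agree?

minimax regret → A2; maximin → A1 (disagree)

Column bests: 0 rivals=940, 2 rivals=810, 4 rivals=870, 6 rivals=860.
A1 regrets: 630, 0, 400, 0 → max 630
A2 regrets: 0, 560, 0, 570 → max 570
A3 regrets: 800, 160, 390, 0 → max 800
A4 regrets: 600, 710, 550, 330 → max 710
A5 regrets: 870, 720, 400, 200 → max 870
Smallest max regret = 570 → A2.
Row minima: A1=310, A2=250, A3=140, A4=100, A5=70
Best worst-case = 310 → A1.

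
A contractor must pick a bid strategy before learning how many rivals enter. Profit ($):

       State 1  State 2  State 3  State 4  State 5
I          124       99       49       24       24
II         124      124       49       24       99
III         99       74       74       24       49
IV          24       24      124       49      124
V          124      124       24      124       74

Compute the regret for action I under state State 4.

Best payoff under State 4 is 124.
Regret = 124 − 24 = 100.

100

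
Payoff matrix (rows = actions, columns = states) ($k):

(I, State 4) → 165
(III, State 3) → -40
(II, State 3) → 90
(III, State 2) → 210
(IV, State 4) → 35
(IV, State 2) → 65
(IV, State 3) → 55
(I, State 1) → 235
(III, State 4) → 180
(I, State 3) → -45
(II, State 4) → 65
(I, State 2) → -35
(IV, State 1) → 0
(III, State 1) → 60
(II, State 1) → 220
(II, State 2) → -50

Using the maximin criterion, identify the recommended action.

IV

Row minima: I=-45, II=-50, III=-40, IV=0
Best worst-case = 0 → IV.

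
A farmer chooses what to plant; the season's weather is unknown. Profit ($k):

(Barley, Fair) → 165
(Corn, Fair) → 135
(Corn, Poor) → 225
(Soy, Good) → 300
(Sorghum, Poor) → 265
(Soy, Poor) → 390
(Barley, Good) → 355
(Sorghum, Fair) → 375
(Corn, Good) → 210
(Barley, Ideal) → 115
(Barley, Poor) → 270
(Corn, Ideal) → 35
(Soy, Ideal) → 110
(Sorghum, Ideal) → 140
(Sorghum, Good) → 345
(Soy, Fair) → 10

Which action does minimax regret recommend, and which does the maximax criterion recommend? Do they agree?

Column bests: Poor=390, Fair=375, Good=355, Ideal=140.
Barley regrets: 120, 210, 0, 25 → max 210
Corn regrets: 165, 240, 145, 105 → max 240
Sorghum regrets: 125, 0, 10, 0 → max 125
Soy regrets: 0, 365, 55, 30 → max 365
Smallest max regret = 125 → Sorghum.
Row maxima: Barley=355, Corn=225, Sorghum=375, Soy=390
Best best-case = 390 → Soy.

minimax regret → Sorghum; maximax → Soy (disagree)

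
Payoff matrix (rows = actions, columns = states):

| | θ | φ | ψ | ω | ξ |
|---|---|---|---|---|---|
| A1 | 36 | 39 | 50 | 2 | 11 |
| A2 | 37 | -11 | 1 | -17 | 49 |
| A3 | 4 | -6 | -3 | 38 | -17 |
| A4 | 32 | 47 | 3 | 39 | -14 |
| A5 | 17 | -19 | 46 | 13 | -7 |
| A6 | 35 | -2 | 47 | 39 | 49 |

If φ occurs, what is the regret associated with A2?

Best payoff under φ is 47.
Regret = 47 − (-11) = 58.

58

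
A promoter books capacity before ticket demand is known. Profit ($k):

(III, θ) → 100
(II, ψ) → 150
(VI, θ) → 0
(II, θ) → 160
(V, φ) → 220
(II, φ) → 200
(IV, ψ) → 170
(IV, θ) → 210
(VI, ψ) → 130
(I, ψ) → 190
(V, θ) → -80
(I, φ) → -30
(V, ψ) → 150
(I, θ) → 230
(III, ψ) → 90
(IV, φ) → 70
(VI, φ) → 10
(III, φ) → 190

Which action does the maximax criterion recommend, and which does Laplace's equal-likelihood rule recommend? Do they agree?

Row maxima: I=230, II=200, III=190, IV=210, V=220, VI=130
Best best-case = 230 → I.
Row averages: I=130, II=170, III=380/3, IV=150, V=290/3, VI=140/3
Highest average = 170 → II.

maximax → I; laplace → II (disagree)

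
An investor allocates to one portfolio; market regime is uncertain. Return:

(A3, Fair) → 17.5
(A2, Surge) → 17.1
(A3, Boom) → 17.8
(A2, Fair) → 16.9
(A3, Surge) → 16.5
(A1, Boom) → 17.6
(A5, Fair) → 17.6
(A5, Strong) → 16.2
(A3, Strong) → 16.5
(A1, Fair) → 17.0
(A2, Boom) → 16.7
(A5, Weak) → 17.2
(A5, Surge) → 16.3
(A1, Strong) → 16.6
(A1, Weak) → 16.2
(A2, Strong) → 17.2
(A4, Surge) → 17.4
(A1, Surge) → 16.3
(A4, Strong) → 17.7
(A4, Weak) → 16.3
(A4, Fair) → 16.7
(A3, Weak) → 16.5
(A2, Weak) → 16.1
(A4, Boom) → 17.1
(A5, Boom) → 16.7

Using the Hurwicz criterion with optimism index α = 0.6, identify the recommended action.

A3

A1: 0.6·17.6 + 0.4·16.2 = 17.04
A2: 0.6·17.2 + 0.4·16.1 = 16.76
A3: 0.6·17.8 + 0.4·16.5 = 17.28
A4: 0.6·17.7 + 0.4·16.3 = 17.14
A5: 0.6·17.6 + 0.4·16.2 = 17.04
Highest Hurwicz score = 17.28 → A3.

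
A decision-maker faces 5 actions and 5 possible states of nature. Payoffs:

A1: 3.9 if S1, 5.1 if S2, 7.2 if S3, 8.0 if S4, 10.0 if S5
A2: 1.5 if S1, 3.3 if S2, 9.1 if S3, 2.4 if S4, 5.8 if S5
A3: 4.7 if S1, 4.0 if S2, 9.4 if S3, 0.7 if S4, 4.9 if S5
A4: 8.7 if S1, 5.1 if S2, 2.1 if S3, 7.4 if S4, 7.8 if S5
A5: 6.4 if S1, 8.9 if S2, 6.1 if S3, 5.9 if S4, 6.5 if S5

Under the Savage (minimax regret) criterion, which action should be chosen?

Column bests: S1=8.7, S2=8.9, S3=9.4, S4=8.0, S5=10.0.
A1 regrets: 4.8, 3.8, 2.2, 0.0, 0.0 → max 4.8
A2 regrets: 7.2, 5.6, 0.3, 5.6, 4.2 → max 7.2
A3 regrets: 4.0, 4.9, 0.0, 7.3, 5.1 → max 7.3
A4 regrets: 0.0, 3.8, 7.3, 0.6, 2.2 → max 7.3
A5 regrets: 2.3, 0.0, 3.3, 2.1, 3.5 → max 3.5
Smallest max regret = 3.5 → A5.

A5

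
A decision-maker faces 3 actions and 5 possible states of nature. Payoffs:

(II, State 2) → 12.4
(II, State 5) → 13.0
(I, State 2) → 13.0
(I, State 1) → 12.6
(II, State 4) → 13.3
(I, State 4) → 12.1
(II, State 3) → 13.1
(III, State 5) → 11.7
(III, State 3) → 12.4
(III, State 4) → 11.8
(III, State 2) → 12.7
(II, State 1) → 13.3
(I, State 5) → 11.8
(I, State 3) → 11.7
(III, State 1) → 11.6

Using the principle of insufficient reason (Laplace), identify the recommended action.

Row averages: I=12.24, II=13.02, III=12.04
Highest average = 13.02 → II.

II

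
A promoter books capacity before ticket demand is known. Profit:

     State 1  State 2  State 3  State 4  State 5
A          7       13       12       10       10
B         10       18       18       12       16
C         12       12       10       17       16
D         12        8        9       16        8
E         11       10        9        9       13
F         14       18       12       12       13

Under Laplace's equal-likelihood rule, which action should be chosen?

Row averages: A=10.4, B=14.8, C=13.4, D=10.6, E=10.4, F=13.8
Highest average = 14.8 → B.

B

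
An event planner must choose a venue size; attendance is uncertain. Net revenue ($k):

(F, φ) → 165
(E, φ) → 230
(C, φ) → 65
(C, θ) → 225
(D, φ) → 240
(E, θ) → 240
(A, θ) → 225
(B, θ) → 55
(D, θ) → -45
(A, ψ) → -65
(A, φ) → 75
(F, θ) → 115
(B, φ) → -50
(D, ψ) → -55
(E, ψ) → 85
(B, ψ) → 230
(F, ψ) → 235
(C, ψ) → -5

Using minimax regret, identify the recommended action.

Column bests: θ=240, φ=240, ψ=235.
A regrets: 15, 165, 300 → max 300
B regrets: 185, 290, 5 → max 290
C regrets: 15, 175, 240 → max 240
D regrets: 285, 0, 290 → max 290
E regrets: 0, 10, 150 → max 150
F regrets: 125, 75, 0 → max 125
Smallest max regret = 125 → F.

F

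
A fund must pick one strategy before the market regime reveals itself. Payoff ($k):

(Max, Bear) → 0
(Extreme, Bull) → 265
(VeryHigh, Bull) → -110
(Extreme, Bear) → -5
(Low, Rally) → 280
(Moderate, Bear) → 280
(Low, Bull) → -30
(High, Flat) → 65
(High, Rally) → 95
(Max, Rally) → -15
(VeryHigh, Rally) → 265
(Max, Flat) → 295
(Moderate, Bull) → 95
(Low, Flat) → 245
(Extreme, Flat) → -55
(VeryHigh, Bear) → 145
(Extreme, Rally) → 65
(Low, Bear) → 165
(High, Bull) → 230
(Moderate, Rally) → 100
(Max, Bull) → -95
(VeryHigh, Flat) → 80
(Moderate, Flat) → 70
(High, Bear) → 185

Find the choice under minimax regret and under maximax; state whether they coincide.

Column bests: Bear=280, Flat=295, Bull=265, Rally=280.
Low regrets: 115, 50, 295, 0 → max 295
Moderate regrets: 0, 225, 170, 180 → max 225
High regrets: 95, 230, 35, 185 → max 230
VeryHigh regrets: 135, 215, 375, 15 → max 375
Extreme regrets: 285, 350, 0, 215 → max 350
Max regrets: 280, 0, 360, 295 → max 360
Smallest max regret = 225 → Moderate.
Row maxima: Low=280, Moderate=280, High=230, VeryHigh=265, Extreme=265, Max=295
Best best-case = 295 → Max.

minimax regret → Moderate; maximax → Max (disagree)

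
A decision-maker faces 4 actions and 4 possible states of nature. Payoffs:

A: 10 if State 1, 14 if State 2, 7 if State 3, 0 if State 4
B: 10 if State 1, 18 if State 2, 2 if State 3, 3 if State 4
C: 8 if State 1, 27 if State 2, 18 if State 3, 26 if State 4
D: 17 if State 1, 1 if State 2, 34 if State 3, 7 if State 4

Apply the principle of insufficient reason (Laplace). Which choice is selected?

C

Row averages: A=7.75, B=8.25, C=19.75, D=14.75
Highest average = 19.75 → C.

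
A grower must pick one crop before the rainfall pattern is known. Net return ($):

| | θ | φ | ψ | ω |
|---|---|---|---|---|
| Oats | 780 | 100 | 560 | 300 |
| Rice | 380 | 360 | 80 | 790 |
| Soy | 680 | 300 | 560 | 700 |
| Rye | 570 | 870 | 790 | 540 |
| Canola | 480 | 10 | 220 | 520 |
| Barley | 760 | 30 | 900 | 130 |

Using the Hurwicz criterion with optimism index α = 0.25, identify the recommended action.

Rye

Oats: 0.25·780 + 0.75·100 = 270
Rice: 0.25·790 + 0.75·80 = 257.5
Soy: 0.25·700 + 0.75·300 = 400
Rye: 0.25·870 + 0.75·540 = 622.5
Canola: 0.25·520 + 0.75·10 = 137.5
Barley: 0.25·900 + 0.75·30 = 247.5
Highest Hurwicz score = 622.5 → Rye.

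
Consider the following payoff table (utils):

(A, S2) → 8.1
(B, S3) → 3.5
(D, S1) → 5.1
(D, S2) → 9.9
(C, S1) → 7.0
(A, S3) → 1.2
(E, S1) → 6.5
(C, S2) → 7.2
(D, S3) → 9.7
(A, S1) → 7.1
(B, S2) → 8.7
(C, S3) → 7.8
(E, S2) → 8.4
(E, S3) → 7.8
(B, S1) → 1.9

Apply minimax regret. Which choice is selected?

E

Column bests: S1=7.1, S2=9.9, S3=9.7.
A regrets: 0.0, 1.8, 8.5 → max 8.5
B regrets: 5.2, 1.2, 6.2 → max 6.2
C regrets: 0.1, 2.7, 1.9 → max 2.7
D regrets: 2.0, 0.0, 0.0 → max 2.0
E regrets: 0.6, 1.5, 1.9 → max 1.9
Smallest max regret = 1.9 → E.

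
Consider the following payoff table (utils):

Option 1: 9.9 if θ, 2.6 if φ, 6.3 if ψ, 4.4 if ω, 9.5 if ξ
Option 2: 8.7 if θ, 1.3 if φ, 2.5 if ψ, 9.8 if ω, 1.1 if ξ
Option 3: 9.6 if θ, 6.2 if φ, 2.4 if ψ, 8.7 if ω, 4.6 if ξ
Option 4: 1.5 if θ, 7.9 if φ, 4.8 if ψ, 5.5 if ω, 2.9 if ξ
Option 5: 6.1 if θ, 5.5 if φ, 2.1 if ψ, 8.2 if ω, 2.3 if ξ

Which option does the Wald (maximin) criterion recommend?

Row minima: Option 1=2.6, Option 2=1.1, Option 3=2.4, Option 4=1.5, Option 5=2.1
Best worst-case = 2.6 → Option 1.

Option 1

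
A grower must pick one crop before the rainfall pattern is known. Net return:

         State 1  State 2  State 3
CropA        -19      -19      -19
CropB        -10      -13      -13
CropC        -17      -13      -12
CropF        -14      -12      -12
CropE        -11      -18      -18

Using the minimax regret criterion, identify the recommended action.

Column bests: State 1=-10, State 2=-12, State 3=-12.
CropA regrets: 9, 7, 7 → max 9
CropB regrets: 0, 1, 1 → max 1
CropC regrets: 7, 1, 0 → max 7
CropF regrets: 4, 0, 0 → max 4
CropE regrets: 1, 6, 6 → max 6
Smallest max regret = 1 → CropB.

CropB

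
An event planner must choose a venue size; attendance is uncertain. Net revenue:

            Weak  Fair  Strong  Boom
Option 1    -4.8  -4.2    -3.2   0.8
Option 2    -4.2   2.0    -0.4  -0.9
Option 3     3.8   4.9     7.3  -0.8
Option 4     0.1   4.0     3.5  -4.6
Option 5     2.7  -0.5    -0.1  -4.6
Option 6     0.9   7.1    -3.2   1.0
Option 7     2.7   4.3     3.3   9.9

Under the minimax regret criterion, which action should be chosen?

Option 7

Column bests: Weak=3.8, Fair=7.1, Strong=7.3, Boom=9.9.
Option 1 regrets: 8.6, 11.3, 10.5, 9.1 → max 11.3
Option 2 regrets: 8.0, 5.1, 7.7, 10.8 → max 10.8
Option 3 regrets: 0.0, 2.2, 0.0, 10.7 → max 10.7
Option 4 regrets: 3.7, 3.1, 3.8, 14.5 → max 14.5
Option 5 regrets: 1.1, 7.6, 7.4, 14.5 → max 14.5
Option 6 regrets: 2.9, 0.0, 10.5, 8.9 → max 10.5
Option 7 regrets: 1.1, 2.8, 4.0, 0.0 → max 4.0
Smallest max regret = 4.0 → Option 7.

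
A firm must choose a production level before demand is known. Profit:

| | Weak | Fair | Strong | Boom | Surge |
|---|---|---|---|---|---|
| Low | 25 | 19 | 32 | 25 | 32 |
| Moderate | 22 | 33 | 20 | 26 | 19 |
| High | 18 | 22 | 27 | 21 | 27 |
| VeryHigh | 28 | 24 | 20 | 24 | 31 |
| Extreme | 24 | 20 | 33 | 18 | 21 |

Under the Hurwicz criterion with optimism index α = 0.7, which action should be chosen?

Low: 0.7·32 + 0.3·19 = 28.1
Moderate: 0.7·33 + 0.3·19 = 28.8
High: 0.7·27 + 0.3·18 = 24.3
VeryHigh: 0.7·31 + 0.3·20 = 27.7
Extreme: 0.7·33 + 0.3·18 = 28.5
Highest Hurwicz score = 28.8 → Moderate.

Moderate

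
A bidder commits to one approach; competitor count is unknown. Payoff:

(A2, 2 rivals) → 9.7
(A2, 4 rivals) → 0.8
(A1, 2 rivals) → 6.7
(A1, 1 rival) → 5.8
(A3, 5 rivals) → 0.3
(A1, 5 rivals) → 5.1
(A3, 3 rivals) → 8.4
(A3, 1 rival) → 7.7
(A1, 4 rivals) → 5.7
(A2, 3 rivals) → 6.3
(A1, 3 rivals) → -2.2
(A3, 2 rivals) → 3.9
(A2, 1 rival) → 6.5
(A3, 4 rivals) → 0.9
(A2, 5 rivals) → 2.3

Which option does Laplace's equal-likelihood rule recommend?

Row averages: A1=4.22, A2=5.12, A3=4.24
Highest average = 5.12 → A2.

A2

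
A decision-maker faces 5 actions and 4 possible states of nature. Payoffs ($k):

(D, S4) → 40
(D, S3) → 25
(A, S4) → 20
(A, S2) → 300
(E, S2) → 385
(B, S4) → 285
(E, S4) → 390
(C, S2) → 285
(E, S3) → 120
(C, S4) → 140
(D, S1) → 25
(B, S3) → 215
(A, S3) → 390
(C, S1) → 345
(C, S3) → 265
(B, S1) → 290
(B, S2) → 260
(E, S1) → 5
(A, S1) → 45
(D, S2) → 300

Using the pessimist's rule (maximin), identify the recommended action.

Row minima: A=20, B=215, C=140, D=25, E=5
Best worst-case = 215 → B.

B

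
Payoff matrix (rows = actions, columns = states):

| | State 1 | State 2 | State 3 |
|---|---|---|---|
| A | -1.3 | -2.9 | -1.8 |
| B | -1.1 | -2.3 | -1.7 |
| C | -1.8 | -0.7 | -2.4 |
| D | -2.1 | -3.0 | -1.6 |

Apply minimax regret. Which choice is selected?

Column bests: State 1=-1.1, State 2=-0.7, State 3=-1.6.
A regrets: 0.2, 2.2, 0.2 → max 2.2
B regrets: 0.0, 1.6, 0.1 → max 1.6
C regrets: 0.7, 0.0, 0.8 → max 0.8
D regrets: 1.0, 2.3, 0.0 → max 2.3
Smallest max regret = 0.8 → C.

C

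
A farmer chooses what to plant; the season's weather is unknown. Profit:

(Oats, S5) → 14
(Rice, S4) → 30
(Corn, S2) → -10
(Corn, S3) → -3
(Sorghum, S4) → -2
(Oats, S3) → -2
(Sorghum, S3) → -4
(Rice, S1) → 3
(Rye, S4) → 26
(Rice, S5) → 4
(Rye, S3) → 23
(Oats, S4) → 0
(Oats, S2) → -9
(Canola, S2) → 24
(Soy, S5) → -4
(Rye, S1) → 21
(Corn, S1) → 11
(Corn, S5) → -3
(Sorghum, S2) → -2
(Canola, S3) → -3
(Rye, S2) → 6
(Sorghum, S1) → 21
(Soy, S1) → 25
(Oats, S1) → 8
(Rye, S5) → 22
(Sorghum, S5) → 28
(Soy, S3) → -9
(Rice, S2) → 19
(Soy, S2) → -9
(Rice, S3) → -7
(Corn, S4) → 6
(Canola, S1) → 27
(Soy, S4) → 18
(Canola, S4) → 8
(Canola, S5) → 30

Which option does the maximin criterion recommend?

Row minima: Canola=-3, Sorghum=-4, Corn=-10, Soy=-9, Rye=6, Oats=-9, Rice=-7
Best worst-case = 6 → Rye.

Rye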